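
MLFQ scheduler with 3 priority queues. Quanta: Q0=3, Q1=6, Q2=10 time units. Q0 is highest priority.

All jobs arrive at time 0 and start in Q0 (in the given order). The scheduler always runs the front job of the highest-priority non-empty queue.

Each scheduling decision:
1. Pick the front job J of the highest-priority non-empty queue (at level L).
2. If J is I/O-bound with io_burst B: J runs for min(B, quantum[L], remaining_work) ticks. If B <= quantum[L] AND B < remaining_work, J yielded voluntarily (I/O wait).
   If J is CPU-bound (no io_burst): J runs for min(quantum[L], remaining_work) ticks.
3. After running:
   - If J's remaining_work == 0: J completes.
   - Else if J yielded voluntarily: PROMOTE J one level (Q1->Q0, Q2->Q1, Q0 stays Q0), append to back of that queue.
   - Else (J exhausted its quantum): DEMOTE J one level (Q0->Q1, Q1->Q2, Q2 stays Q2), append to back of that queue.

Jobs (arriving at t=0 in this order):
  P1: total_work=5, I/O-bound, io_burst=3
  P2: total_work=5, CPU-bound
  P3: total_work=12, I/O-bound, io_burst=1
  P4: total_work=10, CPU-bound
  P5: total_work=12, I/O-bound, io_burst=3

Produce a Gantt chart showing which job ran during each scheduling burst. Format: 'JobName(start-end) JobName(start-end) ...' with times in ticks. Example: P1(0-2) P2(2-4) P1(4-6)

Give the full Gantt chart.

Answer: P1(0-3) P2(3-6) P3(6-7) P4(7-10) P5(10-13) P1(13-15) P3(15-16) P5(16-19) P3(19-20) P5(20-23) P3(23-24) P5(24-27) P3(27-28) P3(28-29) P3(29-30) P3(30-31) P3(31-32) P3(32-33) P3(33-34) P3(34-35) P2(35-37) P4(37-43) P4(43-44)

Derivation:
t=0-3: P1@Q0 runs 3, rem=2, I/O yield, promote→Q0. Q0=[P2,P3,P4,P5,P1] Q1=[] Q2=[]
t=3-6: P2@Q0 runs 3, rem=2, quantum used, demote→Q1. Q0=[P3,P4,P5,P1] Q1=[P2] Q2=[]
t=6-7: P3@Q0 runs 1, rem=11, I/O yield, promote→Q0. Q0=[P4,P5,P1,P3] Q1=[P2] Q2=[]
t=7-10: P4@Q0 runs 3, rem=7, quantum used, demote→Q1. Q0=[P5,P1,P3] Q1=[P2,P4] Q2=[]
t=10-13: P5@Q0 runs 3, rem=9, I/O yield, promote→Q0. Q0=[P1,P3,P5] Q1=[P2,P4] Q2=[]
t=13-15: P1@Q0 runs 2, rem=0, completes. Q0=[P3,P5] Q1=[P2,P4] Q2=[]
t=15-16: P3@Q0 runs 1, rem=10, I/O yield, promote→Q0. Q0=[P5,P3] Q1=[P2,P4] Q2=[]
t=16-19: P5@Q0 runs 3, rem=6, I/O yield, promote→Q0. Q0=[P3,P5] Q1=[P2,P4] Q2=[]
t=19-20: P3@Q0 runs 1, rem=9, I/O yield, promote→Q0. Q0=[P5,P3] Q1=[P2,P4] Q2=[]
t=20-23: P5@Q0 runs 3, rem=3, I/O yield, promote→Q0. Q0=[P3,P5] Q1=[P2,P4] Q2=[]
t=23-24: P3@Q0 runs 1, rem=8, I/O yield, promote→Q0. Q0=[P5,P3] Q1=[P2,P4] Q2=[]
t=24-27: P5@Q0 runs 3, rem=0, completes. Q0=[P3] Q1=[P2,P4] Q2=[]
t=27-28: P3@Q0 runs 1, rem=7, I/O yield, promote→Q0. Q0=[P3] Q1=[P2,P4] Q2=[]
t=28-29: P3@Q0 runs 1, rem=6, I/O yield, promote→Q0. Q0=[P3] Q1=[P2,P4] Q2=[]
t=29-30: P3@Q0 runs 1, rem=5, I/O yield, promote→Q0. Q0=[P3] Q1=[P2,P4] Q2=[]
t=30-31: P3@Q0 runs 1, rem=4, I/O yield, promote→Q0. Q0=[P3] Q1=[P2,P4] Q2=[]
t=31-32: P3@Q0 runs 1, rem=3, I/O yield, promote→Q0. Q0=[P3] Q1=[P2,P4] Q2=[]
t=32-33: P3@Q0 runs 1, rem=2, I/O yield, promote→Q0. Q0=[P3] Q1=[P2,P4] Q2=[]
t=33-34: P3@Q0 runs 1, rem=1, I/O yield, promote→Q0. Q0=[P3] Q1=[P2,P4] Q2=[]
t=34-35: P3@Q0 runs 1, rem=0, completes. Q0=[] Q1=[P2,P4] Q2=[]
t=35-37: P2@Q1 runs 2, rem=0, completes. Q0=[] Q1=[P4] Q2=[]
t=37-43: P4@Q1 runs 6, rem=1, quantum used, demote→Q2. Q0=[] Q1=[] Q2=[P4]
t=43-44: P4@Q2 runs 1, rem=0, completes. Q0=[] Q1=[] Q2=[]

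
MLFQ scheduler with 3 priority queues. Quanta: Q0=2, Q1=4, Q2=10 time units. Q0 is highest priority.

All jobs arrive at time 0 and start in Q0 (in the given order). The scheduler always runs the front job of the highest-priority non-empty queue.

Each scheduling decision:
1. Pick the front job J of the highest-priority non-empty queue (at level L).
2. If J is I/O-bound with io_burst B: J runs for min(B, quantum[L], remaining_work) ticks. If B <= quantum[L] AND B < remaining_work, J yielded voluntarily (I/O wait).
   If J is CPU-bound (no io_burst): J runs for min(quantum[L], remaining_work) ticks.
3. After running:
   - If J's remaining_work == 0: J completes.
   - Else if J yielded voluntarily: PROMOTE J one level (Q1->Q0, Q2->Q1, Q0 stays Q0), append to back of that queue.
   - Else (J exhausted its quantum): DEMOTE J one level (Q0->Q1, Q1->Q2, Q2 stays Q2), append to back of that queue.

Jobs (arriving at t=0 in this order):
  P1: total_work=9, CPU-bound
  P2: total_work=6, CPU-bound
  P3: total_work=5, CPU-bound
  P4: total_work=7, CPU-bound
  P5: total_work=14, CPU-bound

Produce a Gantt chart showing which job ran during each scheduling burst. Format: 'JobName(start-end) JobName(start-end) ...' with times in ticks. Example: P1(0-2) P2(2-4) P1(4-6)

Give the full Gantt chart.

t=0-2: P1@Q0 runs 2, rem=7, quantum used, demote→Q1. Q0=[P2,P3,P4,P5] Q1=[P1] Q2=[]
t=2-4: P2@Q0 runs 2, rem=4, quantum used, demote→Q1. Q0=[P3,P4,P5] Q1=[P1,P2] Q2=[]
t=4-6: P3@Q0 runs 2, rem=3, quantum used, demote→Q1. Q0=[P4,P5] Q1=[P1,P2,P3] Q2=[]
t=6-8: P4@Q0 runs 2, rem=5, quantum used, demote→Q1. Q0=[P5] Q1=[P1,P2,P3,P4] Q2=[]
t=8-10: P5@Q0 runs 2, rem=12, quantum used, demote→Q1. Q0=[] Q1=[P1,P2,P3,P4,P5] Q2=[]
t=10-14: P1@Q1 runs 4, rem=3, quantum used, demote→Q2. Q0=[] Q1=[P2,P3,P4,P5] Q2=[P1]
t=14-18: P2@Q1 runs 4, rem=0, completes. Q0=[] Q1=[P3,P4,P5] Q2=[P1]
t=18-21: P3@Q1 runs 3, rem=0, completes. Q0=[] Q1=[P4,P5] Q2=[P1]
t=21-25: P4@Q1 runs 4, rem=1, quantum used, demote→Q2. Q0=[] Q1=[P5] Q2=[P1,P4]
t=25-29: P5@Q1 runs 4, rem=8, quantum used, demote→Q2. Q0=[] Q1=[] Q2=[P1,P4,P5]
t=29-32: P1@Q2 runs 3, rem=0, completes. Q0=[] Q1=[] Q2=[P4,P5]
t=32-33: P4@Q2 runs 1, rem=0, completes. Q0=[] Q1=[] Q2=[P5]
t=33-41: P5@Q2 runs 8, rem=0, completes. Q0=[] Q1=[] Q2=[]

Answer: P1(0-2) P2(2-4) P3(4-6) P4(6-8) P5(8-10) P1(10-14) P2(14-18) P3(18-21) P4(21-25) P5(25-29) P1(29-32) P4(32-33) P5(33-41)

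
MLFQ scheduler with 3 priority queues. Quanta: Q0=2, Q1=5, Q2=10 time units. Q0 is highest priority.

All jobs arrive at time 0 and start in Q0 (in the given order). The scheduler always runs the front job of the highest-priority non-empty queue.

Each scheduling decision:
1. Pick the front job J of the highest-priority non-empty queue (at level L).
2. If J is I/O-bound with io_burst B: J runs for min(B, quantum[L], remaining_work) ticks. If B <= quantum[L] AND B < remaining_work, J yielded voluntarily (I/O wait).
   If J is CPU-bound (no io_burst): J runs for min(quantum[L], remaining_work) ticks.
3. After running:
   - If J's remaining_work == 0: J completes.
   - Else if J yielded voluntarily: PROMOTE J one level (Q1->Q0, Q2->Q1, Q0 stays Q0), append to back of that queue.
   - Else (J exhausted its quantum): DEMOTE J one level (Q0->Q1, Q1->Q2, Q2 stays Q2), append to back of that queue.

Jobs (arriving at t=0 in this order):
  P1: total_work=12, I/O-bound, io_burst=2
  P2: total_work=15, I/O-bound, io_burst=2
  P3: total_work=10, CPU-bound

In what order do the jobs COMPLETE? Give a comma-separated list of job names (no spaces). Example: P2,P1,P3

t=0-2: P1@Q0 runs 2, rem=10, I/O yield, promote→Q0. Q0=[P2,P3,P1] Q1=[] Q2=[]
t=2-4: P2@Q0 runs 2, rem=13, I/O yield, promote→Q0. Q0=[P3,P1,P2] Q1=[] Q2=[]
t=4-6: P3@Q0 runs 2, rem=8, quantum used, demote→Q1. Q0=[P1,P2] Q1=[P3] Q2=[]
t=6-8: P1@Q0 runs 2, rem=8, I/O yield, promote→Q0. Q0=[P2,P1] Q1=[P3] Q2=[]
t=8-10: P2@Q0 runs 2, rem=11, I/O yield, promote→Q0. Q0=[P1,P2] Q1=[P3] Q2=[]
t=10-12: P1@Q0 runs 2, rem=6, I/O yield, promote→Q0. Q0=[P2,P1] Q1=[P3] Q2=[]
t=12-14: P2@Q0 runs 2, rem=9, I/O yield, promote→Q0. Q0=[P1,P2] Q1=[P3] Q2=[]
t=14-16: P1@Q0 runs 2, rem=4, I/O yield, promote→Q0. Q0=[P2,P1] Q1=[P3] Q2=[]
t=16-18: P2@Q0 runs 2, rem=7, I/O yield, promote→Q0. Q0=[P1,P2] Q1=[P3] Q2=[]
t=18-20: P1@Q0 runs 2, rem=2, I/O yield, promote→Q0. Q0=[P2,P1] Q1=[P3] Q2=[]
t=20-22: P2@Q0 runs 2, rem=5, I/O yield, promote→Q0. Q0=[P1,P2] Q1=[P3] Q2=[]
t=22-24: P1@Q0 runs 2, rem=0, completes. Q0=[P2] Q1=[P3] Q2=[]
t=24-26: P2@Q0 runs 2, rem=3, I/O yield, promote→Q0. Q0=[P2] Q1=[P3] Q2=[]
t=26-28: P2@Q0 runs 2, rem=1, I/O yield, promote→Q0. Q0=[P2] Q1=[P3] Q2=[]
t=28-29: P2@Q0 runs 1, rem=0, completes. Q0=[] Q1=[P3] Q2=[]
t=29-34: P3@Q1 runs 5, rem=3, quantum used, demote→Q2. Q0=[] Q1=[] Q2=[P3]
t=34-37: P3@Q2 runs 3, rem=0, completes. Q0=[] Q1=[] Q2=[]

Answer: P1,P2,P3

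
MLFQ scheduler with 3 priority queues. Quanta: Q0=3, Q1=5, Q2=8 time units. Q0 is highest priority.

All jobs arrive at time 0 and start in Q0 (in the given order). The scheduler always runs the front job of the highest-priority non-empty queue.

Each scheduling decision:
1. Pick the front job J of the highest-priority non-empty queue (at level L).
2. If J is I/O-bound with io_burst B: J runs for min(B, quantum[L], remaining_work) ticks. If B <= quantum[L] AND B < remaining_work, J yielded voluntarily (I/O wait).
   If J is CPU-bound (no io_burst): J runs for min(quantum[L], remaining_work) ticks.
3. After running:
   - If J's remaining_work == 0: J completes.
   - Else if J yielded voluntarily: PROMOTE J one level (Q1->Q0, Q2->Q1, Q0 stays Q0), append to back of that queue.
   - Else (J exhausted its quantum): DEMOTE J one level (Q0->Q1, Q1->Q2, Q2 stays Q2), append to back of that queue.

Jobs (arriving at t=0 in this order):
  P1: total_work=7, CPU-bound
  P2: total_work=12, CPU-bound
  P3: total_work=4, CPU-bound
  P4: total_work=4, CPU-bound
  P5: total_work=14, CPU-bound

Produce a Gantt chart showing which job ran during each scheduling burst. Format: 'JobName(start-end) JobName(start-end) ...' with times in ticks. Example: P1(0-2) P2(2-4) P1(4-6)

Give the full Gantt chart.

t=0-3: P1@Q0 runs 3, rem=4, quantum used, demote→Q1. Q0=[P2,P3,P4,P5] Q1=[P1] Q2=[]
t=3-6: P2@Q0 runs 3, rem=9, quantum used, demote→Q1. Q0=[P3,P4,P5] Q1=[P1,P2] Q2=[]
t=6-9: P3@Q0 runs 3, rem=1, quantum used, demote→Q1. Q0=[P4,P5] Q1=[P1,P2,P3] Q2=[]
t=9-12: P4@Q0 runs 3, rem=1, quantum used, demote→Q1. Q0=[P5] Q1=[P1,P2,P3,P4] Q2=[]
t=12-15: P5@Q0 runs 3, rem=11, quantum used, demote→Q1. Q0=[] Q1=[P1,P2,P3,P4,P5] Q2=[]
t=15-19: P1@Q1 runs 4, rem=0, completes. Q0=[] Q1=[P2,P3,P4,P5] Q2=[]
t=19-24: P2@Q1 runs 5, rem=4, quantum used, demote→Q2. Q0=[] Q1=[P3,P4,P5] Q2=[P2]
t=24-25: P3@Q1 runs 1, rem=0, completes. Q0=[] Q1=[P4,P5] Q2=[P2]
t=25-26: P4@Q1 runs 1, rem=0, completes. Q0=[] Q1=[P5] Q2=[P2]
t=26-31: P5@Q1 runs 5, rem=6, quantum used, demote→Q2. Q0=[] Q1=[] Q2=[P2,P5]
t=31-35: P2@Q2 runs 4, rem=0, completes. Q0=[] Q1=[] Q2=[P5]
t=35-41: P5@Q2 runs 6, rem=0, completes. Q0=[] Q1=[] Q2=[]

Answer: P1(0-3) P2(3-6) P3(6-9) P4(9-12) P5(12-15) P1(15-19) P2(19-24) P3(24-25) P4(25-26) P5(26-31) P2(31-35) P5(35-41)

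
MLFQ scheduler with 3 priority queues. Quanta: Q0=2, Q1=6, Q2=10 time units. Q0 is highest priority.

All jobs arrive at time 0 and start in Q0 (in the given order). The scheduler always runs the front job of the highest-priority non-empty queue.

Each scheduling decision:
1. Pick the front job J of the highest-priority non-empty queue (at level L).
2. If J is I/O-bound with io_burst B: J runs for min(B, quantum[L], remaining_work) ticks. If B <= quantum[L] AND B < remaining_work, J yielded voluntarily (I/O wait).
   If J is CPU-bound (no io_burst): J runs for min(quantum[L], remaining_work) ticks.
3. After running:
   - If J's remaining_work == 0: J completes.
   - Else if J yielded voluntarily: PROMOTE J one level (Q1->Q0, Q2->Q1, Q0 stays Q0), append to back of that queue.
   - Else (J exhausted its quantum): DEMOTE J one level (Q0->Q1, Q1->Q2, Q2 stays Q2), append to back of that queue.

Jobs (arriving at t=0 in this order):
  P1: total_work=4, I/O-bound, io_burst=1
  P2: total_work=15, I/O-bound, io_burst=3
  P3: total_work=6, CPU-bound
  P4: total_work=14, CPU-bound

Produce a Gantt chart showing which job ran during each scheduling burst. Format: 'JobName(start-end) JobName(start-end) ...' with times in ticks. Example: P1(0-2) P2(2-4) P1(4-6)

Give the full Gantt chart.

Answer: P1(0-1) P2(1-3) P3(3-5) P4(5-7) P1(7-8) P1(8-9) P1(9-10) P2(10-13) P2(13-15) P3(15-19) P4(19-25) P2(25-28) P2(28-30) P2(30-33) P4(33-39)

Derivation:
t=0-1: P1@Q0 runs 1, rem=3, I/O yield, promote→Q0. Q0=[P2,P3,P4,P1] Q1=[] Q2=[]
t=1-3: P2@Q0 runs 2, rem=13, quantum used, demote→Q1. Q0=[P3,P4,P1] Q1=[P2] Q2=[]
t=3-5: P3@Q0 runs 2, rem=4, quantum used, demote→Q1. Q0=[P4,P1] Q1=[P2,P3] Q2=[]
t=5-7: P4@Q0 runs 2, rem=12, quantum used, demote→Q1. Q0=[P1] Q1=[P2,P3,P4] Q2=[]
t=7-8: P1@Q0 runs 1, rem=2, I/O yield, promote→Q0. Q0=[P1] Q1=[P2,P3,P4] Q2=[]
t=8-9: P1@Q0 runs 1, rem=1, I/O yield, promote→Q0. Q0=[P1] Q1=[P2,P3,P4] Q2=[]
t=9-10: P1@Q0 runs 1, rem=0, completes. Q0=[] Q1=[P2,P3,P4] Q2=[]
t=10-13: P2@Q1 runs 3, rem=10, I/O yield, promote→Q0. Q0=[P2] Q1=[P3,P4] Q2=[]
t=13-15: P2@Q0 runs 2, rem=8, quantum used, demote→Q1. Q0=[] Q1=[P3,P4,P2] Q2=[]
t=15-19: P3@Q1 runs 4, rem=0, completes. Q0=[] Q1=[P4,P2] Q2=[]
t=19-25: P4@Q1 runs 6, rem=6, quantum used, demote→Q2. Q0=[] Q1=[P2] Q2=[P4]
t=25-28: P2@Q1 runs 3, rem=5, I/O yield, promote→Q0. Q0=[P2] Q1=[] Q2=[P4]
t=28-30: P2@Q0 runs 2, rem=3, quantum used, demote→Q1. Q0=[] Q1=[P2] Q2=[P4]
t=30-33: P2@Q1 runs 3, rem=0, completes. Q0=[] Q1=[] Q2=[P4]
t=33-39: P4@Q2 runs 6, rem=0, completes. Q0=[] Q1=[] Q2=[]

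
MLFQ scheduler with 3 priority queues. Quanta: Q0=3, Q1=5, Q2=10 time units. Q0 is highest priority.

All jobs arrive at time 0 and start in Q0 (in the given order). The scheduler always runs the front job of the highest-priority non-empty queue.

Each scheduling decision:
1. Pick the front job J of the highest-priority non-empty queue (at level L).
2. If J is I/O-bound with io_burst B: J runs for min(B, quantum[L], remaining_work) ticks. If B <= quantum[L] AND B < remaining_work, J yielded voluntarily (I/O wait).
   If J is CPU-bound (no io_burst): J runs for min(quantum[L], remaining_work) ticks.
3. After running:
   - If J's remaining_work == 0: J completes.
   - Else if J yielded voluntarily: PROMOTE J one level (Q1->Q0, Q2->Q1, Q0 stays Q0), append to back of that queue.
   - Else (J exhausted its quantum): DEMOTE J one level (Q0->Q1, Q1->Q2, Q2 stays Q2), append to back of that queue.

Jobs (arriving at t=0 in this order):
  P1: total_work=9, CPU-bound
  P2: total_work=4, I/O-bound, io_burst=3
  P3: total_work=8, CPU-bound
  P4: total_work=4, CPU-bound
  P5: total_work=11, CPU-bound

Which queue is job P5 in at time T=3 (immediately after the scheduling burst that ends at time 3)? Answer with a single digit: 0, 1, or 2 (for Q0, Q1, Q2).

t=0-3: P1@Q0 runs 3, rem=6, quantum used, demote→Q1. Q0=[P2,P3,P4,P5] Q1=[P1] Q2=[]
t=3-6: P2@Q0 runs 3, rem=1, I/O yield, promote→Q0. Q0=[P3,P4,P5,P2] Q1=[P1] Q2=[]
t=6-9: P3@Q0 runs 3, rem=5, quantum used, demote→Q1. Q0=[P4,P5,P2] Q1=[P1,P3] Q2=[]
t=9-12: P4@Q0 runs 3, rem=1, quantum used, demote→Q1. Q0=[P5,P2] Q1=[P1,P3,P4] Q2=[]
t=12-15: P5@Q0 runs 3, rem=8, quantum used, demote→Q1. Q0=[P2] Q1=[P1,P3,P4,P5] Q2=[]
t=15-16: P2@Q0 runs 1, rem=0, completes. Q0=[] Q1=[P1,P3,P4,P5] Q2=[]
t=16-21: P1@Q1 runs 5, rem=1, quantum used, demote→Q2. Q0=[] Q1=[P3,P4,P5] Q2=[P1]
t=21-26: P3@Q1 runs 5, rem=0, completes. Q0=[] Q1=[P4,P5] Q2=[P1]
t=26-27: P4@Q1 runs 1, rem=0, completes. Q0=[] Q1=[P5] Q2=[P1]
t=27-32: P5@Q1 runs 5, rem=3, quantum used, demote→Q2. Q0=[] Q1=[] Q2=[P1,P5]
t=32-33: P1@Q2 runs 1, rem=0, completes. Q0=[] Q1=[] Q2=[P5]
t=33-36: P5@Q2 runs 3, rem=0, completes. Q0=[] Q1=[] Q2=[]

Answer: 0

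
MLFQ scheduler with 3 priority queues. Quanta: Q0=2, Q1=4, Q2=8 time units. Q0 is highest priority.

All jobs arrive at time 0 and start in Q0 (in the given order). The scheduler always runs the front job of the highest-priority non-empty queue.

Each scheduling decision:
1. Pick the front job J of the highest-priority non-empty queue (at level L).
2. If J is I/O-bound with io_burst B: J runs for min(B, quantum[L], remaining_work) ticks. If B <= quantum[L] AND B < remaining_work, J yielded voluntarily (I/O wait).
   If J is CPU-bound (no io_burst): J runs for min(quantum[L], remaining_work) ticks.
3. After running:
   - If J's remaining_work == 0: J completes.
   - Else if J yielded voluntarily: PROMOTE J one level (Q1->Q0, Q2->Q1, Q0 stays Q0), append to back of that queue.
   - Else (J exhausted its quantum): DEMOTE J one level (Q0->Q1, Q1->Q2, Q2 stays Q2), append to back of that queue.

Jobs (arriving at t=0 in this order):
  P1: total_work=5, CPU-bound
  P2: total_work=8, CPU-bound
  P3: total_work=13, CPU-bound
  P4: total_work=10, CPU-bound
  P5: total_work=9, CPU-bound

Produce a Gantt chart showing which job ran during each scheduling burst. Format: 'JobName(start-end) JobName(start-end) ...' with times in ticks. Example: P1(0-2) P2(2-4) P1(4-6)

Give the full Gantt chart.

t=0-2: P1@Q0 runs 2, rem=3, quantum used, demote→Q1. Q0=[P2,P3,P4,P5] Q1=[P1] Q2=[]
t=2-4: P2@Q0 runs 2, rem=6, quantum used, demote→Q1. Q0=[P3,P4,P5] Q1=[P1,P2] Q2=[]
t=4-6: P3@Q0 runs 2, rem=11, quantum used, demote→Q1. Q0=[P4,P5] Q1=[P1,P2,P3] Q2=[]
t=6-8: P4@Q0 runs 2, rem=8, quantum used, demote→Q1. Q0=[P5] Q1=[P1,P2,P3,P4] Q2=[]
t=8-10: P5@Q0 runs 2, rem=7, quantum used, demote→Q1. Q0=[] Q1=[P1,P2,P3,P4,P5] Q2=[]
t=10-13: P1@Q1 runs 3, rem=0, completes. Q0=[] Q1=[P2,P3,P4,P5] Q2=[]
t=13-17: P2@Q1 runs 4, rem=2, quantum used, demote→Q2. Q0=[] Q1=[P3,P4,P5] Q2=[P2]
t=17-21: P3@Q1 runs 4, rem=7, quantum used, demote→Q2. Q0=[] Q1=[P4,P5] Q2=[P2,P3]
t=21-25: P4@Q1 runs 4, rem=4, quantum used, demote→Q2. Q0=[] Q1=[P5] Q2=[P2,P3,P4]
t=25-29: P5@Q1 runs 4, rem=3, quantum used, demote→Q2. Q0=[] Q1=[] Q2=[P2,P3,P4,P5]
t=29-31: P2@Q2 runs 2, rem=0, completes. Q0=[] Q1=[] Q2=[P3,P4,P5]
t=31-38: P3@Q2 runs 7, rem=0, completes. Q0=[] Q1=[] Q2=[P4,P5]
t=38-42: P4@Q2 runs 4, rem=0, completes. Q0=[] Q1=[] Q2=[P5]
t=42-45: P5@Q2 runs 3, rem=0, completes. Q0=[] Q1=[] Q2=[]

Answer: P1(0-2) P2(2-4) P3(4-6) P4(6-8) P5(8-10) P1(10-13) P2(13-17) P3(17-21) P4(21-25) P5(25-29) P2(29-31) P3(31-38) P4(38-42) P5(42-45)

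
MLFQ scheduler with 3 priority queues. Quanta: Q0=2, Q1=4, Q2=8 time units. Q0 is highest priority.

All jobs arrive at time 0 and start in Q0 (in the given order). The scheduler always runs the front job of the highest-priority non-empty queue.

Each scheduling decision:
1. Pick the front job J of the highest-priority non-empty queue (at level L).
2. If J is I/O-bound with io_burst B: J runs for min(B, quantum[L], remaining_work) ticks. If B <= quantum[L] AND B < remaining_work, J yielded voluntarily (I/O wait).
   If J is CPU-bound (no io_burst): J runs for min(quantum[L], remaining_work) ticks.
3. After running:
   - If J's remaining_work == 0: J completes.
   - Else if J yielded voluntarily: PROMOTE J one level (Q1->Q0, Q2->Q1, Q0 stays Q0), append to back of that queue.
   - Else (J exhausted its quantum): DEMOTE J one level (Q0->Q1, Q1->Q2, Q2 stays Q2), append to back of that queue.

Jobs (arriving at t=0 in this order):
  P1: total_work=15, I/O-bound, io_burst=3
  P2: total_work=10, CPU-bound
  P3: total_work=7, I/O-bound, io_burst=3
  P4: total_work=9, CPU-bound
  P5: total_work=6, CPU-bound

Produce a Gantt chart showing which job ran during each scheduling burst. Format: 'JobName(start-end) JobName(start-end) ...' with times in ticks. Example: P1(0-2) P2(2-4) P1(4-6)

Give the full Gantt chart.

Answer: P1(0-2) P2(2-4) P3(4-6) P4(6-8) P5(8-10) P1(10-13) P1(13-15) P2(15-19) P3(19-22) P3(22-24) P4(24-28) P5(28-32) P1(32-35) P1(35-37) P1(37-40) P2(40-44) P4(44-47)

Derivation:
t=0-2: P1@Q0 runs 2, rem=13, quantum used, demote→Q1. Q0=[P2,P3,P4,P5] Q1=[P1] Q2=[]
t=2-4: P2@Q0 runs 2, rem=8, quantum used, demote→Q1. Q0=[P3,P4,P5] Q1=[P1,P2] Q2=[]
t=4-6: P3@Q0 runs 2, rem=5, quantum used, demote→Q1. Q0=[P4,P5] Q1=[P1,P2,P3] Q2=[]
t=6-8: P4@Q0 runs 2, rem=7, quantum used, demote→Q1. Q0=[P5] Q1=[P1,P2,P3,P4] Q2=[]
t=8-10: P5@Q0 runs 2, rem=4, quantum used, demote→Q1. Q0=[] Q1=[P1,P2,P3,P4,P5] Q2=[]
t=10-13: P1@Q1 runs 3, rem=10, I/O yield, promote→Q0. Q0=[P1] Q1=[P2,P3,P4,P5] Q2=[]
t=13-15: P1@Q0 runs 2, rem=8, quantum used, demote→Q1. Q0=[] Q1=[P2,P3,P4,P5,P1] Q2=[]
t=15-19: P2@Q1 runs 4, rem=4, quantum used, demote→Q2. Q0=[] Q1=[P3,P4,P5,P1] Q2=[P2]
t=19-22: P3@Q1 runs 3, rem=2, I/O yield, promote→Q0. Q0=[P3] Q1=[P4,P5,P1] Q2=[P2]
t=22-24: P3@Q0 runs 2, rem=0, completes. Q0=[] Q1=[P4,P5,P1] Q2=[P2]
t=24-28: P4@Q1 runs 4, rem=3, quantum used, demote→Q2. Q0=[] Q1=[P5,P1] Q2=[P2,P4]
t=28-32: P5@Q1 runs 4, rem=0, completes. Q0=[] Q1=[P1] Q2=[P2,P4]
t=32-35: P1@Q1 runs 3, rem=5, I/O yield, promote→Q0. Q0=[P1] Q1=[] Q2=[P2,P4]
t=35-37: P1@Q0 runs 2, rem=3, quantum used, demote→Q1. Q0=[] Q1=[P1] Q2=[P2,P4]
t=37-40: P1@Q1 runs 3, rem=0, completes. Q0=[] Q1=[] Q2=[P2,P4]
t=40-44: P2@Q2 runs 4, rem=0, completes. Q0=[] Q1=[] Q2=[P4]
t=44-47: P4@Q2 runs 3, rem=0, completes. Q0=[] Q1=[] Q2=[]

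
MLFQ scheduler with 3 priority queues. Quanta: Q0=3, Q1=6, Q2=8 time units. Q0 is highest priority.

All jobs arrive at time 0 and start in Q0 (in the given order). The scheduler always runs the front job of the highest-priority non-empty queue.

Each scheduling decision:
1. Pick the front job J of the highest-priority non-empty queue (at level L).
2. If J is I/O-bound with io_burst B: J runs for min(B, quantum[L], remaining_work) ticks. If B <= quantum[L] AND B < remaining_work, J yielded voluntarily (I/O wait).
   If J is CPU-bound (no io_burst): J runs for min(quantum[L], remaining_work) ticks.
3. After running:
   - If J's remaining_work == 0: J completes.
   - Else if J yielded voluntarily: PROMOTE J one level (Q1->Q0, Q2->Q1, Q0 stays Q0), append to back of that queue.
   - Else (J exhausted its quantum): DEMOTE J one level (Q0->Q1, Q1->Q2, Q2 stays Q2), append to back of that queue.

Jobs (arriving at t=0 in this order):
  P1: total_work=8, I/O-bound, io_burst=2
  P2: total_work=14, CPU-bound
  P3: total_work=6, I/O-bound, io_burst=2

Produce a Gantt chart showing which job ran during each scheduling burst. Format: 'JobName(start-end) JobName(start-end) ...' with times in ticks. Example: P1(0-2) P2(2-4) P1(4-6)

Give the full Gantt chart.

Answer: P1(0-2) P2(2-5) P3(5-7) P1(7-9) P3(9-11) P1(11-13) P3(13-15) P1(15-17) P2(17-23) P2(23-28)

Derivation:
t=0-2: P1@Q0 runs 2, rem=6, I/O yield, promote→Q0. Q0=[P2,P3,P1] Q1=[] Q2=[]
t=2-5: P2@Q0 runs 3, rem=11, quantum used, demote→Q1. Q0=[P3,P1] Q1=[P2] Q2=[]
t=5-7: P3@Q0 runs 2, rem=4, I/O yield, promote→Q0. Q0=[P1,P3] Q1=[P2] Q2=[]
t=7-9: P1@Q0 runs 2, rem=4, I/O yield, promote→Q0. Q0=[P3,P1] Q1=[P2] Q2=[]
t=9-11: P3@Q0 runs 2, rem=2, I/O yield, promote→Q0. Q0=[P1,P3] Q1=[P2] Q2=[]
t=11-13: P1@Q0 runs 2, rem=2, I/O yield, promote→Q0. Q0=[P3,P1] Q1=[P2] Q2=[]
t=13-15: P3@Q0 runs 2, rem=0, completes. Q0=[P1] Q1=[P2] Q2=[]
t=15-17: P1@Q0 runs 2, rem=0, completes. Q0=[] Q1=[P2] Q2=[]
t=17-23: P2@Q1 runs 6, rem=5, quantum used, demote→Q2. Q0=[] Q1=[] Q2=[P2]
t=23-28: P2@Q2 runs 5, rem=0, completes. Q0=[] Q1=[] Q2=[]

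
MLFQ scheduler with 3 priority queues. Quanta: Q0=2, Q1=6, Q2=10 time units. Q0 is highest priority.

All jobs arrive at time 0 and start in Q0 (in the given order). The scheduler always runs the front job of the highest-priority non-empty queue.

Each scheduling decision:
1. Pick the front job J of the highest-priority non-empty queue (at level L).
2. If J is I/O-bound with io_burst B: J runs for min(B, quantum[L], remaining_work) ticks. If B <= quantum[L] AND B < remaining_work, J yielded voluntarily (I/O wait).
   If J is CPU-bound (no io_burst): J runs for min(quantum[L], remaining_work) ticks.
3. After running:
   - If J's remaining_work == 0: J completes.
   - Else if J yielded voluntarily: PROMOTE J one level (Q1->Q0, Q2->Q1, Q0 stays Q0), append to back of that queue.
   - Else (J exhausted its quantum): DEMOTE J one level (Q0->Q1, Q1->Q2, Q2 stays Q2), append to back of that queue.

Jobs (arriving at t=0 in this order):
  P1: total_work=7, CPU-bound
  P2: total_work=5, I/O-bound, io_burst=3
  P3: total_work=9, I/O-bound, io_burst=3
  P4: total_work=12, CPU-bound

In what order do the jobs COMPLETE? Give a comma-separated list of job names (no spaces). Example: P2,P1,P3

t=0-2: P1@Q0 runs 2, rem=5, quantum used, demote→Q1. Q0=[P2,P3,P4] Q1=[P1] Q2=[]
t=2-4: P2@Q0 runs 2, rem=3, quantum used, demote→Q1. Q0=[P3,P4] Q1=[P1,P2] Q2=[]
t=4-6: P3@Q0 runs 2, rem=7, quantum used, demote→Q1. Q0=[P4] Q1=[P1,P2,P3] Q2=[]
t=6-8: P4@Q0 runs 2, rem=10, quantum used, demote→Q1. Q0=[] Q1=[P1,P2,P3,P4] Q2=[]
t=8-13: P1@Q1 runs 5, rem=0, completes. Q0=[] Q1=[P2,P3,P4] Q2=[]
t=13-16: P2@Q1 runs 3, rem=0, completes. Q0=[] Q1=[P3,P4] Q2=[]
t=16-19: P3@Q1 runs 3, rem=4, I/O yield, promote→Q0. Q0=[P3] Q1=[P4] Q2=[]
t=19-21: P3@Q0 runs 2, rem=2, quantum used, demote→Q1. Q0=[] Q1=[P4,P3] Q2=[]
t=21-27: P4@Q1 runs 6, rem=4, quantum used, demote→Q2. Q0=[] Q1=[P3] Q2=[P4]
t=27-29: P3@Q1 runs 2, rem=0, completes. Q0=[] Q1=[] Q2=[P4]
t=29-33: P4@Q2 runs 4, rem=0, completes. Q0=[] Q1=[] Q2=[]

Answer: P1,P2,P3,P4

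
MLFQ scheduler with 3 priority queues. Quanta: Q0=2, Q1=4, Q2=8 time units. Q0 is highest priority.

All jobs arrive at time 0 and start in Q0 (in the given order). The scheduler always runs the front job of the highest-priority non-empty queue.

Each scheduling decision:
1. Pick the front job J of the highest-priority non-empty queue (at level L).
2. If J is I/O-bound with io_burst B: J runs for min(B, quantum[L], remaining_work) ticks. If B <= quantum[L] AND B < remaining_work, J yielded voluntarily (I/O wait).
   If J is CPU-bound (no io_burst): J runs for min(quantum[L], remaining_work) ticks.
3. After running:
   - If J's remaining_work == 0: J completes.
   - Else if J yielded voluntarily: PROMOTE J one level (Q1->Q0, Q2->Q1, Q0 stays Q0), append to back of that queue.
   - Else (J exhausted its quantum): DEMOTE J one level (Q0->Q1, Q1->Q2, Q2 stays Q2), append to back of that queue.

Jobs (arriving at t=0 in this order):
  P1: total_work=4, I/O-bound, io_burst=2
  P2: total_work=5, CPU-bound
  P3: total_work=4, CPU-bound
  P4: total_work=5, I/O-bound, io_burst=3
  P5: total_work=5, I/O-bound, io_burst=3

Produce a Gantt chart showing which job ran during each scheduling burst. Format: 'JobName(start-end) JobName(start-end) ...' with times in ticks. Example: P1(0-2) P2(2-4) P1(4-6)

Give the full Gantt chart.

Answer: P1(0-2) P2(2-4) P3(4-6) P4(6-8) P5(8-10) P1(10-12) P2(12-15) P3(15-17) P4(17-20) P5(20-23)

Derivation:
t=0-2: P1@Q0 runs 2, rem=2, I/O yield, promote→Q0. Q0=[P2,P3,P4,P5,P1] Q1=[] Q2=[]
t=2-4: P2@Q0 runs 2, rem=3, quantum used, demote→Q1. Q0=[P3,P4,P5,P1] Q1=[P2] Q2=[]
t=4-6: P3@Q0 runs 2, rem=2, quantum used, demote→Q1. Q0=[P4,P5,P1] Q1=[P2,P3] Q2=[]
t=6-8: P4@Q0 runs 2, rem=3, quantum used, demote→Q1. Q0=[P5,P1] Q1=[P2,P3,P4] Q2=[]
t=8-10: P5@Q0 runs 2, rem=3, quantum used, demote→Q1. Q0=[P1] Q1=[P2,P3,P4,P5] Q2=[]
t=10-12: P1@Q0 runs 2, rem=0, completes. Q0=[] Q1=[P2,P3,P4,P5] Q2=[]
t=12-15: P2@Q1 runs 3, rem=0, completes. Q0=[] Q1=[P3,P4,P5] Q2=[]
t=15-17: P3@Q1 runs 2, rem=0, completes. Q0=[] Q1=[P4,P5] Q2=[]
t=17-20: P4@Q1 runs 3, rem=0, completes. Q0=[] Q1=[P5] Q2=[]
t=20-23: P5@Q1 runs 3, rem=0, completes. Q0=[] Q1=[] Q2=[]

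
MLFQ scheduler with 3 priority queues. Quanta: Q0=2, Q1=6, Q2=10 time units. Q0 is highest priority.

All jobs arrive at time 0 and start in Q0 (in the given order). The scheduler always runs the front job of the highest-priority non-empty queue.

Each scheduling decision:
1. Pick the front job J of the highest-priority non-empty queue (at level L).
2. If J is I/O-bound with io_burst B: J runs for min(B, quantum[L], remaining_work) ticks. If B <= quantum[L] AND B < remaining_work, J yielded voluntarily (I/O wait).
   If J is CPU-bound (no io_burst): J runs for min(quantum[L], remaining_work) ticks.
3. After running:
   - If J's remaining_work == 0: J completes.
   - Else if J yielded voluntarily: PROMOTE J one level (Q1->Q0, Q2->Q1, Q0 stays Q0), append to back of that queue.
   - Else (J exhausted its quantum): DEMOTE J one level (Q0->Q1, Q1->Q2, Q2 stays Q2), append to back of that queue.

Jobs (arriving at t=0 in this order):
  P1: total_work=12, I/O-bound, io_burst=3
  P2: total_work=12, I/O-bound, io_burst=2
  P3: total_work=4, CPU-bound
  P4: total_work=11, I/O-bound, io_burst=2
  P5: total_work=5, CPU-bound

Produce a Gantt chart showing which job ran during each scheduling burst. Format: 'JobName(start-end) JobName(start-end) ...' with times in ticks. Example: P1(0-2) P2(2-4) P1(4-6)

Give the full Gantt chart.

t=0-2: P1@Q0 runs 2, rem=10, quantum used, demote→Q1. Q0=[P2,P3,P4,P5] Q1=[P1] Q2=[]
t=2-4: P2@Q0 runs 2, rem=10, I/O yield, promote→Q0. Q0=[P3,P4,P5,P2] Q1=[P1] Q2=[]
t=4-6: P3@Q0 runs 2, rem=2, quantum used, demote→Q1. Q0=[P4,P5,P2] Q1=[P1,P3] Q2=[]
t=6-8: P4@Q0 runs 2, rem=9, I/O yield, promote→Q0. Q0=[P5,P2,P4] Q1=[P1,P3] Q2=[]
t=8-10: P5@Q0 runs 2, rem=3, quantum used, demote→Q1. Q0=[P2,P4] Q1=[P1,P3,P5] Q2=[]
t=10-12: P2@Q0 runs 2, rem=8, I/O yield, promote→Q0. Q0=[P4,P2] Q1=[P1,P3,P5] Q2=[]
t=12-14: P4@Q0 runs 2, rem=7, I/O yield, promote→Q0. Q0=[P2,P4] Q1=[P1,P3,P5] Q2=[]
t=14-16: P2@Q0 runs 2, rem=6, I/O yield, promote→Q0. Q0=[P4,P2] Q1=[P1,P3,P5] Q2=[]
t=16-18: P4@Q0 runs 2, rem=5, I/O yield, promote→Q0. Q0=[P2,P4] Q1=[P1,P3,P5] Q2=[]
t=18-20: P2@Q0 runs 2, rem=4, I/O yield, promote→Q0. Q0=[P4,P2] Q1=[P1,P3,P5] Q2=[]
t=20-22: P4@Q0 runs 2, rem=3, I/O yield, promote→Q0. Q0=[P2,P4] Q1=[P1,P3,P5] Q2=[]
t=22-24: P2@Q0 runs 2, rem=2, I/O yield, promote→Q0. Q0=[P4,P2] Q1=[P1,P3,P5] Q2=[]
t=24-26: P4@Q0 runs 2, rem=1, I/O yield, promote→Q0. Q0=[P2,P4] Q1=[P1,P3,P5] Q2=[]
t=26-28: P2@Q0 runs 2, rem=0, completes. Q0=[P4] Q1=[P1,P3,P5] Q2=[]
t=28-29: P4@Q0 runs 1, rem=0, completes. Q0=[] Q1=[P1,P3,P5] Q2=[]
t=29-32: P1@Q1 runs 3, rem=7, I/O yield, promote→Q0. Q0=[P1] Q1=[P3,P5] Q2=[]
t=32-34: P1@Q0 runs 2, rem=5, quantum used, demote→Q1. Q0=[] Q1=[P3,P5,P1] Q2=[]
t=34-36: P3@Q1 runs 2, rem=0, completes. Q0=[] Q1=[P5,P1] Q2=[]
t=36-39: P5@Q1 runs 3, rem=0, completes. Q0=[] Q1=[P1] Q2=[]
t=39-42: P1@Q1 runs 3, rem=2, I/O yield, promote→Q0. Q0=[P1] Q1=[] Q2=[]
t=42-44: P1@Q0 runs 2, rem=0, completes. Q0=[] Q1=[] Q2=[]

Answer: P1(0-2) P2(2-4) P3(4-6) P4(6-8) P5(8-10) P2(10-12) P4(12-14) P2(14-16) P4(16-18) P2(18-20) P4(20-22) P2(22-24) P4(24-26) P2(26-28) P4(28-29) P1(29-32) P1(32-34) P3(34-36) P5(36-39) P1(39-42) P1(42-44)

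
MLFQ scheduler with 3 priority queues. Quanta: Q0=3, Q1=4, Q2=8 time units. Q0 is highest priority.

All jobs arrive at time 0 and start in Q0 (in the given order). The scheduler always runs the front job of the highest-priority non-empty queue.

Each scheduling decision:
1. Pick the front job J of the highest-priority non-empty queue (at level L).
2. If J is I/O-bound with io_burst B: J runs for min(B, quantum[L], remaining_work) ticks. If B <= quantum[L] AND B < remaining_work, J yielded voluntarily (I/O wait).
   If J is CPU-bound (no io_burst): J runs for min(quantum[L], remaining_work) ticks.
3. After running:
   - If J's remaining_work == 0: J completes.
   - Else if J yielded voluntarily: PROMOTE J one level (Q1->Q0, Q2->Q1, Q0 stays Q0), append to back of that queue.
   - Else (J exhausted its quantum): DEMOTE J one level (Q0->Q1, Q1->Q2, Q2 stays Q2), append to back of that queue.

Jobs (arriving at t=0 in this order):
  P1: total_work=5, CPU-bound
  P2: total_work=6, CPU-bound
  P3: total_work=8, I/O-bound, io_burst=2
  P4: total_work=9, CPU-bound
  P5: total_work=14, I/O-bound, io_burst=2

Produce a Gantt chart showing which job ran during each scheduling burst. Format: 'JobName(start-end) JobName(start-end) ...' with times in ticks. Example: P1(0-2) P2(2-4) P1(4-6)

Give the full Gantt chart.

Answer: P1(0-3) P2(3-6) P3(6-8) P4(8-11) P5(11-13) P3(13-15) P5(15-17) P3(17-19) P5(19-21) P3(21-23) P5(23-25) P5(25-27) P5(27-29) P5(29-31) P1(31-33) P2(33-36) P4(36-40) P4(40-42)

Derivation:
t=0-3: P1@Q0 runs 3, rem=2, quantum used, demote→Q1. Q0=[P2,P3,P4,P5] Q1=[P1] Q2=[]
t=3-6: P2@Q0 runs 3, rem=3, quantum used, demote→Q1. Q0=[P3,P4,P5] Q1=[P1,P2] Q2=[]
t=6-8: P3@Q0 runs 2, rem=6, I/O yield, promote→Q0. Q0=[P4,P5,P3] Q1=[P1,P2] Q2=[]
t=8-11: P4@Q0 runs 3, rem=6, quantum used, demote→Q1. Q0=[P5,P3] Q1=[P1,P2,P4] Q2=[]
t=11-13: P5@Q0 runs 2, rem=12, I/O yield, promote→Q0. Q0=[P3,P5] Q1=[P1,P2,P4] Q2=[]
t=13-15: P3@Q0 runs 2, rem=4, I/O yield, promote→Q0. Q0=[P5,P3] Q1=[P1,P2,P4] Q2=[]
t=15-17: P5@Q0 runs 2, rem=10, I/O yield, promote→Q0. Q0=[P3,P5] Q1=[P1,P2,P4] Q2=[]
t=17-19: P3@Q0 runs 2, rem=2, I/O yield, promote→Q0. Q0=[P5,P3] Q1=[P1,P2,P4] Q2=[]
t=19-21: P5@Q0 runs 2, rem=8, I/O yield, promote→Q0. Q0=[P3,P5] Q1=[P1,P2,P4] Q2=[]
t=21-23: P3@Q0 runs 2, rem=0, completes. Q0=[P5] Q1=[P1,P2,P4] Q2=[]
t=23-25: P5@Q0 runs 2, rem=6, I/O yield, promote→Q0. Q0=[P5] Q1=[P1,P2,P4] Q2=[]
t=25-27: P5@Q0 runs 2, rem=4, I/O yield, promote→Q0. Q0=[P5] Q1=[P1,P2,P4] Q2=[]
t=27-29: P5@Q0 runs 2, rem=2, I/O yield, promote→Q0. Q0=[P5] Q1=[P1,P2,P4] Q2=[]
t=29-31: P5@Q0 runs 2, rem=0, completes. Q0=[] Q1=[P1,P2,P4] Q2=[]
t=31-33: P1@Q1 runs 2, rem=0, completes. Q0=[] Q1=[P2,P4] Q2=[]
t=33-36: P2@Q1 runs 3, rem=0, completes. Q0=[] Q1=[P4] Q2=[]
t=36-40: P4@Q1 runs 4, rem=2, quantum used, demote→Q2. Q0=[] Q1=[] Q2=[P4]
t=40-42: P4@Q2 runs 2, rem=0, completes. Q0=[] Q1=[] Q2=[]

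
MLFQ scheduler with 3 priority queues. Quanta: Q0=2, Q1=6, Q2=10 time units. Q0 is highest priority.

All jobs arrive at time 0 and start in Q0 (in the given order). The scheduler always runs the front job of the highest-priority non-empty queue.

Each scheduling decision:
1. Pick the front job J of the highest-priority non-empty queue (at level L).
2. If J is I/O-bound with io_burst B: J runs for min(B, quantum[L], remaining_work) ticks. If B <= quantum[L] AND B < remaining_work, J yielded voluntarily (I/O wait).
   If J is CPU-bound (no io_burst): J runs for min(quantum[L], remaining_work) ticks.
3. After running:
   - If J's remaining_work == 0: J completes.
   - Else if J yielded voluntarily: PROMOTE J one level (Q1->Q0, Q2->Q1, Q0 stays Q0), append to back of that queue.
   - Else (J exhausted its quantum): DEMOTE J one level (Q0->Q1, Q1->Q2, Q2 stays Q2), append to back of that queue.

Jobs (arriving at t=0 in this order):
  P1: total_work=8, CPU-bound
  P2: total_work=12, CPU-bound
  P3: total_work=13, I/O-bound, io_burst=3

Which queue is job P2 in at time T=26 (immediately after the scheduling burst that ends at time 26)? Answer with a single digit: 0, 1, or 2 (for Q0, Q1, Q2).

t=0-2: P1@Q0 runs 2, rem=6, quantum used, demote→Q1. Q0=[P2,P3] Q1=[P1] Q2=[]
t=2-4: P2@Q0 runs 2, rem=10, quantum used, demote→Q1. Q0=[P3] Q1=[P1,P2] Q2=[]
t=4-6: P3@Q0 runs 2, rem=11, quantum used, demote→Q1. Q0=[] Q1=[P1,P2,P3] Q2=[]
t=6-12: P1@Q1 runs 6, rem=0, completes. Q0=[] Q1=[P2,P3] Q2=[]
t=12-18: P2@Q1 runs 6, rem=4, quantum used, demote→Q2. Q0=[] Q1=[P3] Q2=[P2]
t=18-21: P3@Q1 runs 3, rem=8, I/O yield, promote→Q0. Q0=[P3] Q1=[] Q2=[P2]
t=21-23: P3@Q0 runs 2, rem=6, quantum used, demote→Q1. Q0=[] Q1=[P3] Q2=[P2]
t=23-26: P3@Q1 runs 3, rem=3, I/O yield, promote→Q0. Q0=[P3] Q1=[] Q2=[P2]
t=26-28: P3@Q0 runs 2, rem=1, quantum used, demote→Q1. Q0=[] Q1=[P3] Q2=[P2]
t=28-29: P3@Q1 runs 1, rem=0, completes. Q0=[] Q1=[] Q2=[P2]
t=29-33: P2@Q2 runs 4, rem=0, completes. Q0=[] Q1=[] Q2=[]

Answer: 2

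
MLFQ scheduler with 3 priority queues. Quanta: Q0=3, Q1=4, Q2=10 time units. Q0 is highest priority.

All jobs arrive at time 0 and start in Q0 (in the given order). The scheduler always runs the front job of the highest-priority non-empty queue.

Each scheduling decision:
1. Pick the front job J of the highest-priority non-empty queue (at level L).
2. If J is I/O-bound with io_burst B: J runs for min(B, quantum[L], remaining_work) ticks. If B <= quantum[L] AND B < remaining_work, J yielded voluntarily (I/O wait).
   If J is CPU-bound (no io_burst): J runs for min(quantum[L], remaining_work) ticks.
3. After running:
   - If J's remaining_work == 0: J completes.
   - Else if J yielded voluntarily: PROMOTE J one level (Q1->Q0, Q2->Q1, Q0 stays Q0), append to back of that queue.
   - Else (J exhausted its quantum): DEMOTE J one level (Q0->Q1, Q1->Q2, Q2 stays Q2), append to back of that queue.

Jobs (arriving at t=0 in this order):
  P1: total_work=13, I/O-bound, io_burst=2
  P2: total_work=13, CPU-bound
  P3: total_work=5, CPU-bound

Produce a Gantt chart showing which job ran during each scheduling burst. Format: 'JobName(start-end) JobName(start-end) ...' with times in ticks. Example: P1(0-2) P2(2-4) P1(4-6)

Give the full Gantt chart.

t=0-2: P1@Q0 runs 2, rem=11, I/O yield, promote→Q0. Q0=[P2,P3,P1] Q1=[] Q2=[]
t=2-5: P2@Q0 runs 3, rem=10, quantum used, demote→Q1. Q0=[P3,P1] Q1=[P2] Q2=[]
t=5-8: P3@Q0 runs 3, rem=2, quantum used, demote→Q1. Q0=[P1] Q1=[P2,P3] Q2=[]
t=8-10: P1@Q0 runs 2, rem=9, I/O yield, promote→Q0. Q0=[P1] Q1=[P2,P3] Q2=[]
t=10-12: P1@Q0 runs 2, rem=7, I/O yield, promote→Q0. Q0=[P1] Q1=[P2,P3] Q2=[]
t=12-14: P1@Q0 runs 2, rem=5, I/O yield, promote→Q0. Q0=[P1] Q1=[P2,P3] Q2=[]
t=14-16: P1@Q0 runs 2, rem=3, I/O yield, promote→Q0. Q0=[P1] Q1=[P2,P3] Q2=[]
t=16-18: P1@Q0 runs 2, rem=1, I/O yield, promote→Q0. Q0=[P1] Q1=[P2,P3] Q2=[]
t=18-19: P1@Q0 runs 1, rem=0, completes. Q0=[] Q1=[P2,P3] Q2=[]
t=19-23: P2@Q1 runs 4, rem=6, quantum used, demote→Q2. Q0=[] Q1=[P3] Q2=[P2]
t=23-25: P3@Q1 runs 2, rem=0, completes. Q0=[] Q1=[] Q2=[P2]
t=25-31: P2@Q2 runs 6, rem=0, completes. Q0=[] Q1=[] Q2=[]

Answer: P1(0-2) P2(2-5) P3(5-8) P1(8-10) P1(10-12) P1(12-14) P1(14-16) P1(16-18) P1(18-19) P2(19-23) P3(23-25) P2(25-31)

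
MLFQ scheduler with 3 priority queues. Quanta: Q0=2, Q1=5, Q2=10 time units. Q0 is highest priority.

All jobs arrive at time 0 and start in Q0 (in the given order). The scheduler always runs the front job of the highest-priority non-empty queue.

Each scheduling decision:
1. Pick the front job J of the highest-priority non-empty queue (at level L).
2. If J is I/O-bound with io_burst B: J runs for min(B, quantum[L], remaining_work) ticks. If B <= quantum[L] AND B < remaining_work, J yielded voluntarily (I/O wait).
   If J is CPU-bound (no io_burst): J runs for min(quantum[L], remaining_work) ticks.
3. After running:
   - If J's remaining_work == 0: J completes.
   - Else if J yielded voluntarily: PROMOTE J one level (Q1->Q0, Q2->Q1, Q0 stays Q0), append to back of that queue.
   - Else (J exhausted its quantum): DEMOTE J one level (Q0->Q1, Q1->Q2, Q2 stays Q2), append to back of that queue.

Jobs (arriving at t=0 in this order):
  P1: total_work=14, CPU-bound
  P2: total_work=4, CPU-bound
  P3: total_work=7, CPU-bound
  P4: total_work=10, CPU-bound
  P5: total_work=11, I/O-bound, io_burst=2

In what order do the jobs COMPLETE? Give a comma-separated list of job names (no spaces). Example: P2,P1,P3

Answer: P5,P2,P3,P1,P4

Derivation:
t=0-2: P1@Q0 runs 2, rem=12, quantum used, demote→Q1. Q0=[P2,P3,P4,P5] Q1=[P1] Q2=[]
t=2-4: P2@Q0 runs 2, rem=2, quantum used, demote→Q1. Q0=[P3,P4,P5] Q1=[P1,P2] Q2=[]
t=4-6: P3@Q0 runs 2, rem=5, quantum used, demote→Q1. Q0=[P4,P5] Q1=[P1,P2,P3] Q2=[]
t=6-8: P4@Q0 runs 2, rem=8, quantum used, demote→Q1. Q0=[P5] Q1=[P1,P2,P3,P4] Q2=[]
t=8-10: P5@Q0 runs 2, rem=9, I/O yield, promote→Q0. Q0=[P5] Q1=[P1,P2,P3,P4] Q2=[]
t=10-12: P5@Q0 runs 2, rem=7, I/O yield, promote→Q0. Q0=[P5] Q1=[P1,P2,P3,P4] Q2=[]
t=12-14: P5@Q0 runs 2, rem=5, I/O yield, promote→Q0. Q0=[P5] Q1=[P1,P2,P3,P4] Q2=[]
t=14-16: P5@Q0 runs 2, rem=3, I/O yield, promote→Q0. Q0=[P5] Q1=[P1,P2,P3,P4] Q2=[]
t=16-18: P5@Q0 runs 2, rem=1, I/O yield, promote→Q0. Q0=[P5] Q1=[P1,P2,P3,P4] Q2=[]
t=18-19: P5@Q0 runs 1, rem=0, completes. Q0=[] Q1=[P1,P2,P3,P4] Q2=[]
t=19-24: P1@Q1 runs 5, rem=7, quantum used, demote→Q2. Q0=[] Q1=[P2,P3,P4] Q2=[P1]
t=24-26: P2@Q1 runs 2, rem=0, completes. Q0=[] Q1=[P3,P4] Q2=[P1]
t=26-31: P3@Q1 runs 5, rem=0, completes. Q0=[] Q1=[P4] Q2=[P1]
t=31-36: P4@Q1 runs 5, rem=3, quantum used, demote→Q2. Q0=[] Q1=[] Q2=[P1,P4]
t=36-43: P1@Q2 runs 7, rem=0, completes. Q0=[] Q1=[] Q2=[P4]
t=43-46: P4@Q2 runs 3, rem=0, completes. Q0=[] Q1=[] Q2=[]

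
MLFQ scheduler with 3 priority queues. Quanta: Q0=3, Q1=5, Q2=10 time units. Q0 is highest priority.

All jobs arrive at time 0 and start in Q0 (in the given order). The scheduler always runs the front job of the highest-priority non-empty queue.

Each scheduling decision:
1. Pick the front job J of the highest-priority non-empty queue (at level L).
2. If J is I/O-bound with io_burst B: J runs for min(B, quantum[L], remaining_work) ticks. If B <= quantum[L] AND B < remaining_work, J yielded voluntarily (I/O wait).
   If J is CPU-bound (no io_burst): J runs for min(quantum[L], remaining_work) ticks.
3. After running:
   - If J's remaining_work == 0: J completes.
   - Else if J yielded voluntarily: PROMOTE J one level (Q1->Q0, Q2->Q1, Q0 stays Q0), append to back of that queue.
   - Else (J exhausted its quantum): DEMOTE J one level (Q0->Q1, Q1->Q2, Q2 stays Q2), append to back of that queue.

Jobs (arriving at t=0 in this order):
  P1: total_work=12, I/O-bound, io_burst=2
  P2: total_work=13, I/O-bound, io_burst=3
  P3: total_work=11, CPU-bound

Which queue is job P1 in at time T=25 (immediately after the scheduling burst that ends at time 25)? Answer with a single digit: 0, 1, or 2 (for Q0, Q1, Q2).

Answer: 0

Derivation:
t=0-2: P1@Q0 runs 2, rem=10, I/O yield, promote→Q0. Q0=[P2,P3,P1] Q1=[] Q2=[]
t=2-5: P2@Q0 runs 3, rem=10, I/O yield, promote→Q0. Q0=[P3,P1,P2] Q1=[] Q2=[]
t=5-8: P3@Q0 runs 3, rem=8, quantum used, demote→Q1. Q0=[P1,P2] Q1=[P3] Q2=[]
t=8-10: P1@Q0 runs 2, rem=8, I/O yield, promote→Q0. Q0=[P2,P1] Q1=[P3] Q2=[]
t=10-13: P2@Q0 runs 3, rem=7, I/O yield, promote→Q0. Q0=[P1,P2] Q1=[P3] Q2=[]
t=13-15: P1@Q0 runs 2, rem=6, I/O yield, promote→Q0. Q0=[P2,P1] Q1=[P3] Q2=[]
t=15-18: P2@Q0 runs 3, rem=4, I/O yield, promote→Q0. Q0=[P1,P2] Q1=[P3] Q2=[]
t=18-20: P1@Q0 runs 2, rem=4, I/O yield, promote→Q0. Q0=[P2,P1] Q1=[P3] Q2=[]
t=20-23: P2@Q0 runs 3, rem=1, I/O yield, promote→Q0. Q0=[P1,P2] Q1=[P3] Q2=[]
t=23-25: P1@Q0 runs 2, rem=2, I/O yield, promote→Q0. Q0=[P2,P1] Q1=[P3] Q2=[]
t=25-26: P2@Q0 runs 1, rem=0, completes. Q0=[P1] Q1=[P3] Q2=[]
t=26-28: P1@Q0 runs 2, rem=0, completes. Q0=[] Q1=[P3] Q2=[]
t=28-33: P3@Q1 runs 5, rem=3, quantum used, demote→Q2. Q0=[] Q1=[] Q2=[P3]
t=33-36: P3@Q2 runs 3, rem=0, completes. Q0=[] Q1=[] Q2=[]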